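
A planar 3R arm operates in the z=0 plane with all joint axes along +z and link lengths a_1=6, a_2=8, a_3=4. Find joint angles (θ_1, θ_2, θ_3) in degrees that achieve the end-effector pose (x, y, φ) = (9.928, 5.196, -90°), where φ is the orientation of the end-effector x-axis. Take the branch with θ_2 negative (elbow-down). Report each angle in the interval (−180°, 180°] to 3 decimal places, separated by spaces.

wrist centre = target − a_3·(cos φ, sin φ) = (9.9280, 9.1960)
cos θ_2 = (183.1316−6²−8²)/(2·6·8) = 0.8660; θ_2 = -30.0082° (elbow-down)
β = atan2(9.1960,9.9280) = 42.8080°; ψ = atan2(-4.0010,12.9276) = -17.1968°
θ_1 = β − ψ = 60.0048°
θ_3 = φ − θ_1 − θ_2 = -119.9967° (wrapped to (-180°,180°])

60.005 -30.008 -119.997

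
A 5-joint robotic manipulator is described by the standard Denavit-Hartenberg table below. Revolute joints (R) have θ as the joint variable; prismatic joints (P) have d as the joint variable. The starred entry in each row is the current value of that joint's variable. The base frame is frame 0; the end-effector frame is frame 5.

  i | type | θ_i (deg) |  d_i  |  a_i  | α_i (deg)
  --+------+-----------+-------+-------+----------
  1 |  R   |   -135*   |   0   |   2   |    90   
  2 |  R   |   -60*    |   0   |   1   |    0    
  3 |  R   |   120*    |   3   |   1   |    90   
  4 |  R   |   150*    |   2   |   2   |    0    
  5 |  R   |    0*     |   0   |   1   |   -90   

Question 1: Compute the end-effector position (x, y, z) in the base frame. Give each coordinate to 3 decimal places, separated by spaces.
after link 1: o_1 = (-1.4142, -1.4142, 0.0000)
after link 2: o_2 = (-1.7678, -1.7678, -0.8660)
after link 3: o_3 = (-4.2426, -0.0000, 0.0000)
after link 4: o_4 = (-5.5621, 0.0947, -2.5000)
after link 5: o_5 = (-5.6095, 0.7545, -3.2500)

-5.609 0.754 -3.250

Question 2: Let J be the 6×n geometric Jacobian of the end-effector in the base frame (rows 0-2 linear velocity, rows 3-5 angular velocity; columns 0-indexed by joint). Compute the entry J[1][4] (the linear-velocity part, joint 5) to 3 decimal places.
axis z_4 = (-0.6124,-0.6124,-0.5000); lever o_n−o_4 = (-0.0474,0.6597,-0.7500)
cross product → J_v[:, 4] = (0.7891,-0.4356,-0.4330)
J_ω[:, 4] = z_4
entry J[1][4] = -0.4356

-0.436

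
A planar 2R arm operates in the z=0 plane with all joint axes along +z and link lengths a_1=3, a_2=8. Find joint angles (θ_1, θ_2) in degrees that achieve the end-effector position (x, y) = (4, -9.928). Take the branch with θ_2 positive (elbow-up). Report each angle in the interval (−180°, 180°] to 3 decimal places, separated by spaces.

-90.007 30.010

cos θ_2 = (114.5652−3²−8²)/(2·3·8) = 0.8659; θ_2 = 30.0096° (elbow-up)
β = atan2(-9.9280,4.0000) = -68.0555°; ψ = atan2(4.0012,9.9275) = 21.9513°
θ_1 = β − ψ = -90.0067°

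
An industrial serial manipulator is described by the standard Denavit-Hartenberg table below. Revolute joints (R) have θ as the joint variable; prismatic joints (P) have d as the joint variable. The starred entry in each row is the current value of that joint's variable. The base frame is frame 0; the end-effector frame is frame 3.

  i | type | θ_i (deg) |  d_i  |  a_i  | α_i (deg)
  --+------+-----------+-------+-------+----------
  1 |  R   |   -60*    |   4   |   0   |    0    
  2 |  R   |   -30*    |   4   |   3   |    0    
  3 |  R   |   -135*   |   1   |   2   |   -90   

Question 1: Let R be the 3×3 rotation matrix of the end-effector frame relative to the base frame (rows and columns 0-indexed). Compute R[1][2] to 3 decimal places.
End-effector z-axis (col 2 of R) = (-0.7071,-0.7071,0.0000)
R[1][2] = -0.7071

-0.707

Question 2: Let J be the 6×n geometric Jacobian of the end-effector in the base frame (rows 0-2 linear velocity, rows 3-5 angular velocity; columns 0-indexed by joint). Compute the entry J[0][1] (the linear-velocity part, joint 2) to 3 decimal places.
1.586

axis z_1 = (0.0000,0.0000,1.0000); lever o_n−o_1 = (-1.4142,-1.5858,5.0000)
cross product → J_v[:, 1] = (1.5858,-1.4142,0.0000)
J_ω[:, 1] = z_1
entry J[0][1] = 1.5858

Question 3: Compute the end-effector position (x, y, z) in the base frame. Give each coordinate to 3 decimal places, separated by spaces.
-1.414 -1.586 9.000

after link 1: o_1 = (0.0000, 0.0000, 4.0000)
after link 2: o_2 = (0.0000, -3.0000, 8.0000)
after link 3: o_3 = (-1.4142, -1.5858, 9.0000)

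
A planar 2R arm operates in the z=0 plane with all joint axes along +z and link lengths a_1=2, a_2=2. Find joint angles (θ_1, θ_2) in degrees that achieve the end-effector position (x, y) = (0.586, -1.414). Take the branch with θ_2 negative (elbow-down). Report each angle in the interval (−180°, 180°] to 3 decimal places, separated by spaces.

cos θ_2 = (2.3428−2²−2²)/(2·2·2) = -0.7072; θ_2 = -135.0036° (elbow-down)
β = atan2(-1.4140,0.5860) = -67.4896°; ψ = atan2(-1.4141,0.5857) = -67.5018°
θ_1 = β − ψ = 0.0122°

0.012 -135.004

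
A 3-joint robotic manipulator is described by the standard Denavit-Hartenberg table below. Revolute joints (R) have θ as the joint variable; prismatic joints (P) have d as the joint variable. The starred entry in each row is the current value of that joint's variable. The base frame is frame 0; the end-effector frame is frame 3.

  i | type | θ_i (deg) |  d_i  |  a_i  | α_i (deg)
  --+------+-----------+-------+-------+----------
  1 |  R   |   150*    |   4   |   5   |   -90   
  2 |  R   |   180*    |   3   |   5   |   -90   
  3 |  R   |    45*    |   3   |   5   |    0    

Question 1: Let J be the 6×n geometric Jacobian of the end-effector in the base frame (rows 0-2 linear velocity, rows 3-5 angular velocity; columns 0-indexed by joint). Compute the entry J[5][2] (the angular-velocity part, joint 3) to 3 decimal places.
1.000

axis z_2 = (0.0000,-0.0000,1.0000); lever o_n−o_2 = (4.8296,1.2941,3.0000)
cross product → J_v[:, 2] = (-1.2941,4.8296,0.0000)
J_ω[:, 2] = z_2
entry J[5][2] = 1.0000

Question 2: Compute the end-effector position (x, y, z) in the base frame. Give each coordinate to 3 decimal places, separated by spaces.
after link 1: o_1 = (-4.3301, 2.5000, 4.0000)
after link 2: o_2 = (-1.5000, -2.5981, 4.0000)
after link 3: o_3 = (3.3296, -1.3040, 7.0000)

3.330 -1.304 7.000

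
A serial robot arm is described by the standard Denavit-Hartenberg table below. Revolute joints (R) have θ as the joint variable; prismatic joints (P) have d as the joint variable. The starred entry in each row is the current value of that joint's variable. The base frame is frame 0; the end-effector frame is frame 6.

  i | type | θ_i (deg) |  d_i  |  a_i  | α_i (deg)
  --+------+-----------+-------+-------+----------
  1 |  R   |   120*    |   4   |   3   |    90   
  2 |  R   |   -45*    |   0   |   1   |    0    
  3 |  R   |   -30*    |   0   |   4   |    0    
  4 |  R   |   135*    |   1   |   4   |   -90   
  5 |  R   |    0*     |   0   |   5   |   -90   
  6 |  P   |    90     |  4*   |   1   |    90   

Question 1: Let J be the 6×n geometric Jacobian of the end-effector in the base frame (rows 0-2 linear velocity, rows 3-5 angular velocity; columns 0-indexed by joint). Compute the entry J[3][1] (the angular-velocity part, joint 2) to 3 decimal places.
0.866

axis z_1 = (0.8660,0.5000,0.0000); lever o_n−o_1 = (-6.1523,4.6561,2.7234)
cross product → J_v[:, 1] = (1.3617,-2.3585,7.1084)
J_ω[:, 1] = z_1
entry J[3][1] = 0.8660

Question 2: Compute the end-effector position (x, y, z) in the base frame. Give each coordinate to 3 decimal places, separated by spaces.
-7.652 7.254 6.723

after link 1: o_1 = (-1.5000, 2.5981, 4.0000)
after link 2: o_2 = (-1.8536, 3.2104, 3.2929)
after link 3: o_3 = (-2.3712, 4.1070, -0.5708)
after link 4: o_4 = (-2.5052, 6.3391, 2.8933)
after link 5: o_5 = (-3.7552, 8.5041, 7.2234)
after link 6: o_6 = (-7.6523, 7.2541, 6.7234)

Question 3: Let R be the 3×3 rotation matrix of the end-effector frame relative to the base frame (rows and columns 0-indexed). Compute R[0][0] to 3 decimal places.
End-effector x-axis (col 0 of R) = (-0.4330,0.7500,-0.5000)
R[0][0] = -0.4330

-0.433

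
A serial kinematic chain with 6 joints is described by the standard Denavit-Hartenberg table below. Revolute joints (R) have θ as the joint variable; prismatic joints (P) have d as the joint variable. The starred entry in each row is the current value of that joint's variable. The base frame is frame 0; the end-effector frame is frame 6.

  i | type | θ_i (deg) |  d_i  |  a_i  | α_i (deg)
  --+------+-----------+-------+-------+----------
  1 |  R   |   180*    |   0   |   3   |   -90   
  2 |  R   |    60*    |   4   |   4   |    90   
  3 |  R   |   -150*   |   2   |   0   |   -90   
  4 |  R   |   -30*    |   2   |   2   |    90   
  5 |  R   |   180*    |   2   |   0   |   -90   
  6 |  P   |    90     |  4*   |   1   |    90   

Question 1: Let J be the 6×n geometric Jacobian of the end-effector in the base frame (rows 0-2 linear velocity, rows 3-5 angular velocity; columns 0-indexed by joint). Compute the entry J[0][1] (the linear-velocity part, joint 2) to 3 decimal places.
axis z_1 = (-0.0000,-1.0000,0.0000); lever o_n−o_1 = (-4.3146,-5.1160,0.2590)
cross product → J_v[:, 1] = (-0.2590,-0.0000,-4.3146)
J_ω[:, 1] = z_1
entry J[0][1] = -0.2590

-0.259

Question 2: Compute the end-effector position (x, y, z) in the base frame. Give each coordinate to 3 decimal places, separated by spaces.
after link 1: o_1 = (-3.0000, 0.0000, 0.0000)
after link 2: o_2 = (-5.0000, -4.0000, -3.4641)
after link 3: o_3 = (-6.7321, -4.0000, -2.4641)
after link 4: o_4 = (-7.3481, -1.4019, -1.5311)
after link 5: o_5 = (-9.2811, -1.9019, -1.4151)
after link 6: o_6 = (-7.3146, -5.1160, 0.2590)

-7.315 -5.116 0.259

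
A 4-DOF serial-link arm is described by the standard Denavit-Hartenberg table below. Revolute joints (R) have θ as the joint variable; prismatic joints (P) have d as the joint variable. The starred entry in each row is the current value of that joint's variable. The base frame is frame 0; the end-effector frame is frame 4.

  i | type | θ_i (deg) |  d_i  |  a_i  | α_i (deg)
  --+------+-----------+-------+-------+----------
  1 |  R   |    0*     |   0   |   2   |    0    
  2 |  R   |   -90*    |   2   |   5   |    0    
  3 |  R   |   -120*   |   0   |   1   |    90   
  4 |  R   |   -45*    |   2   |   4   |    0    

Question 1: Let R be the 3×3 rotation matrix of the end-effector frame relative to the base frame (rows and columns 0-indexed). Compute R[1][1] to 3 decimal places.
0.354

End-effector y-axis (col 1 of R) = (-0.6124,0.3536,0.7071)
R[1][1] = 0.3536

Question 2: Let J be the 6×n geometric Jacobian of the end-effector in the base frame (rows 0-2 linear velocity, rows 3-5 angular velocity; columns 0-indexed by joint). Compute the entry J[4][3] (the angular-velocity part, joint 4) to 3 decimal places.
axis z_3 = (0.5000,0.8660,0.0000); lever o_n−o_3 = (-1.4495,3.1463,-2.8284)
cross product → J_v[:, 3] = (-2.4495,1.4142,2.8284)
J_ω[:, 3] = z_3
entry J[4][3] = 0.8660

0.866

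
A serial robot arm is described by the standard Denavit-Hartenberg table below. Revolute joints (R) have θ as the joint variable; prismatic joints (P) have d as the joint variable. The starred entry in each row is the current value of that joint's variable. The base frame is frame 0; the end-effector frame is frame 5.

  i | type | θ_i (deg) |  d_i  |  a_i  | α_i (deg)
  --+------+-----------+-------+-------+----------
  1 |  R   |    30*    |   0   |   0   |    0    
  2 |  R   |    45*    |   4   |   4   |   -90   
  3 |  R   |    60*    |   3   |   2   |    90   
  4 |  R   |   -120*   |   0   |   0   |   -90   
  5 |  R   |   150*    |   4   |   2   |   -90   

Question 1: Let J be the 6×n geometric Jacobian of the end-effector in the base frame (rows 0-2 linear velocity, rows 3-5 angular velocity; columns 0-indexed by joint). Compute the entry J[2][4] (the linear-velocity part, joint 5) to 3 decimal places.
axis z_4 = (0.5950,0.2888,-0.7500); lever o_n−o_4 = (0.8192,1.1254,-4.2500)
cross product → J_v[:, 4] = (-0.3836,1.9145,0.4330)
J_ω[:, 4] = z_4
entry J[2][4] = 0.4330

0.433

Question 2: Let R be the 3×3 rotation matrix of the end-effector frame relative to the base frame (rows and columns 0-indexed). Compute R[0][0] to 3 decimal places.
-0.780

End-effector x-axis (col 0 of R) = (-0.7805,-0.0150,-0.6250)
R[0][0] = -0.7805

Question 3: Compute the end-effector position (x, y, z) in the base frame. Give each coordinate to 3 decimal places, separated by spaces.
after link 1: o_1 = (0.0000, 0.0000, 0.0000)
after link 2: o_2 = (1.0353, 3.8637, 4.0000)
after link 3: o_3 = (-1.6037, 5.6061, 2.2679)
after link 4: o_4 = (-1.6037, 5.6061, 2.2679)
after link 5: o_5 = (-0.7845, 6.7315, -1.9821)

-0.785 6.731 -1.982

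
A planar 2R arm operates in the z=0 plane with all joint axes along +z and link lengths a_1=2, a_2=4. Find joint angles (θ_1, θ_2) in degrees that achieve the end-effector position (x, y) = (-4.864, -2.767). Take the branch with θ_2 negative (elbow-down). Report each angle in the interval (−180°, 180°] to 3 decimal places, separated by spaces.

cos θ_2 = (31.3148−2²−4²)/(2·2·4) = 0.7072; θ_2 = -44.9945° (elbow-down)
β = atan2(-2.7670,-4.8640) = -150.3656°; ψ = atan2(-2.8282,4.8287) = -30.3574°
θ_1 = β − ψ = -120.0082°

-120.008 -44.995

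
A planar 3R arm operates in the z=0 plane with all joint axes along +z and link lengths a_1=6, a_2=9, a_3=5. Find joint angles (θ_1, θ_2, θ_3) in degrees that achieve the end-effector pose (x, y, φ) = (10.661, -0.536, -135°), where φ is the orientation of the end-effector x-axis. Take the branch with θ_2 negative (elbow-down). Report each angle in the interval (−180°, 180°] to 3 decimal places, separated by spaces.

29.993 -29.991 -135.001

wrist centre = target − a_3·(cos φ, sin φ) = (14.1965, 2.9995)
cos θ_2 = (210.5388−6²−9²)/(2·6·9) = 0.8661; θ_2 = -29.9915° (elbow-down)
β = atan2(2.9995,14.1965) = 11.9304°; ψ = atan2(-4.4988,13.7949) = -18.0624°
θ_1 = β − ψ = 29.9927°
θ_3 = φ − θ_1 − θ_2 = -135.0012° (wrapped to (-180°,180°])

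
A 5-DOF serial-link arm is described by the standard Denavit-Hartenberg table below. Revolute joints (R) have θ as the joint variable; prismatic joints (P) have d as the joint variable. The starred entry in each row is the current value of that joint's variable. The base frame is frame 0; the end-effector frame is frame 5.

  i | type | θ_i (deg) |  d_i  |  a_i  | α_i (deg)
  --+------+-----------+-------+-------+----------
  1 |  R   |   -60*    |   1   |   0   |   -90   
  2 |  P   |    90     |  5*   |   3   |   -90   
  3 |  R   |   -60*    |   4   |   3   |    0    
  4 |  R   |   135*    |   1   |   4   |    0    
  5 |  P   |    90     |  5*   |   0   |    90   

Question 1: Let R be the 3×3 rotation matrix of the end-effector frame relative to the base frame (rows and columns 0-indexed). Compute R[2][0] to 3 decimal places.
End-effector x-axis (col 0 of R) = (-0.2241,-0.1294,0.9659)
R[2][0] = 0.9659

0.966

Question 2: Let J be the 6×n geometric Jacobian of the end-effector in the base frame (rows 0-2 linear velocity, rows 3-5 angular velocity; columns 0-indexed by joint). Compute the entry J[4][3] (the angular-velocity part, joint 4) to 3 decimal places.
axis z_3 = (-0.5000,0.8660,-0.0000); lever o_n−o_3 = (-6.3461,3.2643,-1.0353)
cross product → J_v[:, 3] = (-0.8966,-0.5176,3.8637)
J_ω[:, 3] = z_3
entry J[4][3] = 0.8660

0.866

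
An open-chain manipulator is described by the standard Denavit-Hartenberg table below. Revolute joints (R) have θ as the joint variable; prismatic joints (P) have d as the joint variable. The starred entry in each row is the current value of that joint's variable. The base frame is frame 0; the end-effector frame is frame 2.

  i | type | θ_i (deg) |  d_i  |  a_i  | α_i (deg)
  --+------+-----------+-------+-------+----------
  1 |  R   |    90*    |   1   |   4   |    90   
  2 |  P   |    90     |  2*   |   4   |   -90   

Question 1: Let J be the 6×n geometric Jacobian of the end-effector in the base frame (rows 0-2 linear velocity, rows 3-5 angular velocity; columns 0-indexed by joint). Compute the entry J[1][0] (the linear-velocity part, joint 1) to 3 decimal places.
2.000

axis z_0 = ẑ; lever o_n−o_0 = (2.0000,4.0000,5.0000)
cross product → J_v[:, 0] = (-4.0000,2.0000,0.0000)
J_ω[:, 0] = z_0
entry J[1][0] = 2.0000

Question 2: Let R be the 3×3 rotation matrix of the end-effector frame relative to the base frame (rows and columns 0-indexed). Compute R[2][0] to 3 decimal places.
End-effector x-axis (col 0 of R) = (-0.0000,0.0000,1.0000)
R[2][0] = 1.0000

1.000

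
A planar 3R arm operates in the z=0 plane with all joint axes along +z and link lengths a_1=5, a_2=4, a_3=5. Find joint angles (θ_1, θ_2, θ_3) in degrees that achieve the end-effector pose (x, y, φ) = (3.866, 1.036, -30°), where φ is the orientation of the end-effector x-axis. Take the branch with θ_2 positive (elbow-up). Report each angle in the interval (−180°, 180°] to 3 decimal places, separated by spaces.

wrist centre = target − a_3·(cos φ, sin φ) = (-0.4641, 3.5360)
cos θ_2 = (12.7187−5²−4²)/(2·5·4) = -0.7070; θ_2 = 134.9940° (elbow-up)
β = atan2(3.5360,-0.4641) = 97.4778°; ψ = atan2(2.8287,2.1719) = 52.4833°
θ_1 = β − ψ = 44.9945°
θ_3 = φ − θ_1 − θ_2 = 150.0115° (wrapped to (-180°,180°])

44.995 134.994 150.012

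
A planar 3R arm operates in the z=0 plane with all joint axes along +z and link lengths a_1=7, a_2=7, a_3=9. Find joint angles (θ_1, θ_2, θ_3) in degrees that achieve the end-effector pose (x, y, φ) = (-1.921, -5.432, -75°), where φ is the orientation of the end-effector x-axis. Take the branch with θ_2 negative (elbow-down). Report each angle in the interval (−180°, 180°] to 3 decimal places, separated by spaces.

wrist centre = target − a_3·(cos φ, sin φ) = (-4.2504, 3.2613)
cos θ_2 = (28.7019−7²−7²)/(2·7·7) = -0.7071; θ_2 = -135.0013° (elbow-down)
β = atan2(3.2613,-4.2504) = 142.5008°; ψ = atan2(-4.9496,2.0501) = -67.5007°
θ_1 = β − ψ = 210.0014°
θ_3 = φ − θ_1 − θ_2 = -150.0001° (wrapped to (-180°,180°])

-149.999 -135.001 -150.000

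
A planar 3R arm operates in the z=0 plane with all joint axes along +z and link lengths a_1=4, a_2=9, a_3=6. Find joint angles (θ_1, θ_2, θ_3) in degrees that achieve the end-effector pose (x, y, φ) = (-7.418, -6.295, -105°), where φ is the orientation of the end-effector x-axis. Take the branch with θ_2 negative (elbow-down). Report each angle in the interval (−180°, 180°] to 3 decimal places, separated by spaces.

wrist centre = target − a_3·(cos φ, sin φ) = (-5.8651, -0.4994)
cos θ_2 = (34.6487−4²−9²)/(2·4·9) = -0.8660; θ_2 = -149.9960° (elbow-down)
β = atan2(-0.4994,-5.8651) = -175.1327°; ψ = atan2(-4.5005,-3.7939) = -130.1306°
θ_1 = β − ψ = -45.0021°
θ_3 = φ − θ_1 − θ_2 = 89.9981° (wrapped to (-180°,180°])

-45.002 -149.996 89.998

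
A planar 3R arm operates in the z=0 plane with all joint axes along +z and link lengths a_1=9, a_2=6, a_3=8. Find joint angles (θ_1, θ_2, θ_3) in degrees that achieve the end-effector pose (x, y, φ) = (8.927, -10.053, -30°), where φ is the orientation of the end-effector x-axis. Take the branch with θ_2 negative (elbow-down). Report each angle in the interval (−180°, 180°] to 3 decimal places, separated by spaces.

wrist centre = target − a_3·(cos φ, sin φ) = (1.9988, -6.0530)
cos θ_2 = (40.6340−9²−6²)/(2·9·6) = -0.7071; θ_2 = -134.9989° (elbow-down)
β = atan2(-6.0530,1.9988) = -71.7260°; ψ = atan2(-4.2427,4.7574) = -41.7268°
θ_1 = β − ψ = -29.9991°
θ_3 = φ − θ_1 − θ_2 = 134.9980° (wrapped to (-180°,180°])

-29.999 -134.999 134.998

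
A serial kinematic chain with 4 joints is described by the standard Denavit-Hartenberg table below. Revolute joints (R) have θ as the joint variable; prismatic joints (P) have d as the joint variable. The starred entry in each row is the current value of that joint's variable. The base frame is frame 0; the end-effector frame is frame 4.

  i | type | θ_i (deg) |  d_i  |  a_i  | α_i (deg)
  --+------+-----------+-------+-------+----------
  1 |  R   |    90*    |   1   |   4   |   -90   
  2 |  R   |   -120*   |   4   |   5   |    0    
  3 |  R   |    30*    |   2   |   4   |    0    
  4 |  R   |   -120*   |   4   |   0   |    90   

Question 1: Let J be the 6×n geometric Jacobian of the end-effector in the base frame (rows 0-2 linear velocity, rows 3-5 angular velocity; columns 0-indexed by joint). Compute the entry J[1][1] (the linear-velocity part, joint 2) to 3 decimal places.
8.330

axis z_1 = (-1.0000,0.0000,0.0000); lever o_n−o_1 = (-10.0000,-2.5000,8.3301)
cross product → J_v[:, 1] = (0.0000,8.3301,2.5000)
J_ω[:, 1] = z_1
entry J[1][1] = 8.3301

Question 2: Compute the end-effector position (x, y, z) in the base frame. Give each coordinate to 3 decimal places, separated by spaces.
after link 1: o_1 = (0.0000, 4.0000, 1.0000)
after link 2: o_2 = (-4.0000, 1.5000, 5.3301)
after link 3: o_3 = (-6.0000, 1.5000, 9.3301)
after link 4: o_4 = (-10.0000, 1.5000, 9.3301)

-10.000 1.500 9.330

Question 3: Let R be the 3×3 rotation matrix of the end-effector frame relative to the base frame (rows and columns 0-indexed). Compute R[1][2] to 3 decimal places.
0.500

End-effector z-axis (col 2 of R) = (-0.0000,0.5000,-0.8660)
R[1][2] = 0.5000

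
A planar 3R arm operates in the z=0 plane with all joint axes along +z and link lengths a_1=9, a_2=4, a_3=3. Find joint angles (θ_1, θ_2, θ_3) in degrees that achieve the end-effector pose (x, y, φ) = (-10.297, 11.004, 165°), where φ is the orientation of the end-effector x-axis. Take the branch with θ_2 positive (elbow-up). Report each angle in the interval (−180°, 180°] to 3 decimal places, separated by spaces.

116.767 30.004 18.229

wrist centre = target − a_3·(cos φ, sin φ) = (-7.3992, 10.2275)
cos θ_2 = (159.3511−9²−4²)/(2·9·4) = 0.8660; θ_2 = 30.0043° (elbow-up)
β = atan2(10.2275,-7.3992) = 125.8842°; ψ = atan2(2.0003,12.4640) = 9.1173°
θ_1 = β − ψ = 116.7670°
θ_3 = φ − θ_1 − θ_2 = 18.2287° (wrapped to (-180°,180°])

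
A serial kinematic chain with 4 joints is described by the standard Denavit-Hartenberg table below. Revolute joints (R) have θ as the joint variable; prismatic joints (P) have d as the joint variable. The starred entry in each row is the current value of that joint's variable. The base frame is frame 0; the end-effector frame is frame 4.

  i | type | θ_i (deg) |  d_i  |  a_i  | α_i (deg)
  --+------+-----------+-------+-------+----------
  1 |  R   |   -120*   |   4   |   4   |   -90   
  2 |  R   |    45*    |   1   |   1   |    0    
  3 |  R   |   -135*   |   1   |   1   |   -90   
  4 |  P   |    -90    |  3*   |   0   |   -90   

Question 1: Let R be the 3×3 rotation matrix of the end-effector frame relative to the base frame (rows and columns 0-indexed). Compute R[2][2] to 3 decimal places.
1.000

End-effector z-axis (col 2 of R) = (-0.0000,-0.0000,1.0000)
R[2][2] = 1.0000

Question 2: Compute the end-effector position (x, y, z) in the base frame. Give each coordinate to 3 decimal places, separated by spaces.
after link 1: o_1 = (-2.0000, -3.4641, 4.0000)
after link 2: o_2 = (-1.4875, -4.5765, 3.2929)
after link 3: o_3 = (-0.6215, -5.0765, 4.2929)
after link 4: o_4 = (-2.1215, -7.6746, 4.2929)

-2.122 -7.675 4.293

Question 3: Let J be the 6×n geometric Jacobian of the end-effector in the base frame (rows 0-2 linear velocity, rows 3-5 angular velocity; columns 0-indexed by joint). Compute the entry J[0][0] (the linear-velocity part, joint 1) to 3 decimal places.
7.675

axis z_0 = ẑ; lever o_n−o_0 = (-2.1215,-7.6746,4.2929)
cross product → J_v[:, 0] = (7.6746,-2.1215,0.0000)
J_ω[:, 0] = z_0
entry J[0][0] = 7.6746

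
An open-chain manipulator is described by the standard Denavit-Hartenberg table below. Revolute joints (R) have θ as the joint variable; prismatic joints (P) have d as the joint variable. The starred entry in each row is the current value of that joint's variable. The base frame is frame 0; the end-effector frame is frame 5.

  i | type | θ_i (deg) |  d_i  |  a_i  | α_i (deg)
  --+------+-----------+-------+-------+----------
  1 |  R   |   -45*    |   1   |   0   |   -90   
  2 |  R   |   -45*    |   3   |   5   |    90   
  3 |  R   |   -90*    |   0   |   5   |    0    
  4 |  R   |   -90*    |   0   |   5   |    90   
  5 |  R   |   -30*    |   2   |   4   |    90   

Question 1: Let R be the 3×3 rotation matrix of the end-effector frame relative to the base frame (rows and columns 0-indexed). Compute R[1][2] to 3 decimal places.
-0.683

End-effector z-axis (col 2 of R) = (0.6830,-0.6830,-0.2588)
R[1][2] = -0.6830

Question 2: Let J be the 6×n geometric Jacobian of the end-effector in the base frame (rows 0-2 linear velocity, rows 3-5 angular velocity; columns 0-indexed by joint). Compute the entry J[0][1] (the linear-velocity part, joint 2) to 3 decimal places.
axis z_1 = (0.7071,0.7071,0.0000); lever o_n−o_1 = (-0.7321,0.7321,-3.8637)
cross product → J_v[:, 1] = (-2.7321,2.7321,1.0353)
J_ω[:, 1] = z_1
entry J[0][1] = -2.7321

-2.732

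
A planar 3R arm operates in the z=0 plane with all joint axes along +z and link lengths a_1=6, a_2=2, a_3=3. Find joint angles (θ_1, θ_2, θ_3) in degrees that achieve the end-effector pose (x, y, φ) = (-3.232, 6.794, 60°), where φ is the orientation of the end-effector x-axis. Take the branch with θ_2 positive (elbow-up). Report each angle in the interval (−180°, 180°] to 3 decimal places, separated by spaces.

120.001 90.006 -150.006

wrist centre = target − a_3·(cos φ, sin φ) = (-4.7320, 4.1959)
cos θ_2 = (39.9976−6²−2²)/(2·6·2) = -0.0001; θ_2 = 90.0057° (elbow-up)
β = atan2(4.1959,-4.7320) = 138.4362°; ψ = atan2(2.0000,5.9998) = 18.4355°
θ_1 = β − ψ = 120.0007°
θ_3 = φ − θ_1 − θ_2 = -150.0064° (wrapped to (-180°,180°])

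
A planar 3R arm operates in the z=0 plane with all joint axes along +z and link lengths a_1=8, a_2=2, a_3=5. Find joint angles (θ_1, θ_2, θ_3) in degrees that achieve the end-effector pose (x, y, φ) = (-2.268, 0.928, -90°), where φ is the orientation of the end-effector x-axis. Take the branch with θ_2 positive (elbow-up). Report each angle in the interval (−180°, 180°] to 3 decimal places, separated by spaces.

101.874 150.008 18.119

wrist centre = target − a_3·(cos φ, sin φ) = (-2.2680, 5.9280)
cos θ_2 = (40.2850−8²−2²)/(2·8·2) = -0.8661; θ_2 = 150.0078° (elbow-up)
β = atan2(5.9280,-2.2680) = 110.9364°; ψ = atan2(0.9998,6.2678) = 9.0628°
θ_1 = β − ψ = 101.8736°
θ_3 = φ − θ_1 − θ_2 = 18.1186° (wrapped to (-180°,180°])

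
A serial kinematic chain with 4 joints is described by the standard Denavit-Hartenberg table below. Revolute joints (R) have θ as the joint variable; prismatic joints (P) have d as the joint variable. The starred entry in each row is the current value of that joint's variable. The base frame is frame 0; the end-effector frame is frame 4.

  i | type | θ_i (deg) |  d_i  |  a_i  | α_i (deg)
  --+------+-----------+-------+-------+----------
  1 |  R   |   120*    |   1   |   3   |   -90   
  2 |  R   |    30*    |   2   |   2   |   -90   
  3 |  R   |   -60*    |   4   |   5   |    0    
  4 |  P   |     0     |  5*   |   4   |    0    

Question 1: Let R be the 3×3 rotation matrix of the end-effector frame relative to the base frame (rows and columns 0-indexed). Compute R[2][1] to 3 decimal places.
-0.433

End-effector y-axis (col 1 of R) = (0.0580,0.8995,-0.4330)
R[2][1] = -0.4330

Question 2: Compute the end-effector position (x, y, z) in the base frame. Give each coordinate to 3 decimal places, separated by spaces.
-10.547 -1.321 -10.044

after link 1: o_1 = (-1.5000, 2.5981, 1.0000)
after link 2: o_2 = (-4.0981, 3.0981, 0.0000)
after link 3: o_3 = (-7.9306, 1.0760, -4.7141)
after link 4: o_4 = (-10.5466, -1.3212, -10.0442)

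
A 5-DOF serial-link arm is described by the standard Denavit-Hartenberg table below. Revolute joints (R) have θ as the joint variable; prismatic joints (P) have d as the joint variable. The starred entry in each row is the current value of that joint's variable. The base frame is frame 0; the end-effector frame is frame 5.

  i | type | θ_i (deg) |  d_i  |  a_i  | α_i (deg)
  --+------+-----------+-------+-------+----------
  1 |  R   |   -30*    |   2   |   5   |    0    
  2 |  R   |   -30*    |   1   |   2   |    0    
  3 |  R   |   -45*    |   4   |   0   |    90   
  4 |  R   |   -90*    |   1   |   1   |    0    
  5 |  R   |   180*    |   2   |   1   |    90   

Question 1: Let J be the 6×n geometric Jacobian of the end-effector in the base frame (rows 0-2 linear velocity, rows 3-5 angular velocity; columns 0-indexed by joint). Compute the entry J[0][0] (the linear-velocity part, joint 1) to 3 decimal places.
axis z_0 = ẑ; lever o_n−o_0 = (2.4323,-3.4556,7.0000)
cross product → J_v[:, 0] = (3.4556,2.4323,-0.0000)
J_ω[:, 0] = z_0
entry J[0][0] = 3.4556

3.456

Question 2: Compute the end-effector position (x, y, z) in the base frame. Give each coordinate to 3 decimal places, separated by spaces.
2.432 -3.456 7.000

after link 1: o_1 = (4.3301, -2.5000, 2.0000)
after link 2: o_2 = (5.3301, -4.2321, 3.0000)
after link 3: o_3 = (5.3301, -4.2321, 7.0000)
after link 4: o_4 = (4.3642, -3.9732, 6.0000)
after link 5: o_5 = (2.4323, -3.4556, 7.0000)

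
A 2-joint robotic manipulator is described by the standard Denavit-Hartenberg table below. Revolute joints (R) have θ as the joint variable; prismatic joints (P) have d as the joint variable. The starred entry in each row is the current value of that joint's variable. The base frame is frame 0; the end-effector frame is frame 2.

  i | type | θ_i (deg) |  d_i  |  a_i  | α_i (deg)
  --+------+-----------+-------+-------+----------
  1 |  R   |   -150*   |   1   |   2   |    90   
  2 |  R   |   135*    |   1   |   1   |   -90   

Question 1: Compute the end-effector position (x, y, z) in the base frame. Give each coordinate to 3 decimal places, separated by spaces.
-1.620 0.220 1.707

after link 1: o_1 = (-1.7321, -1.0000, 1.0000)
after link 2: o_2 = (-1.6197, 0.2196, 1.7071)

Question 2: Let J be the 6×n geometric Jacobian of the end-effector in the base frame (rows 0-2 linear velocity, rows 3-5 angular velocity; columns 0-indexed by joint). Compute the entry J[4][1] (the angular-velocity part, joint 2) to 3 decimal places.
0.866

axis z_1 = (-0.5000,0.8660,0.0000); lever o_n−o_1 = (0.1124,1.2196,0.7071)
cross product → J_v[:, 1] = (0.6124,0.3536,-0.7071)
J_ω[:, 1] = z_1
entry J[4][1] = 0.8660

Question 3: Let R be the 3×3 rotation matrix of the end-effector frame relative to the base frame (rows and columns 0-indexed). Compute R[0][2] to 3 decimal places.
End-effector z-axis (col 2 of R) = (0.6124,0.3536,-0.7071)
R[0][2] = 0.6124

0.612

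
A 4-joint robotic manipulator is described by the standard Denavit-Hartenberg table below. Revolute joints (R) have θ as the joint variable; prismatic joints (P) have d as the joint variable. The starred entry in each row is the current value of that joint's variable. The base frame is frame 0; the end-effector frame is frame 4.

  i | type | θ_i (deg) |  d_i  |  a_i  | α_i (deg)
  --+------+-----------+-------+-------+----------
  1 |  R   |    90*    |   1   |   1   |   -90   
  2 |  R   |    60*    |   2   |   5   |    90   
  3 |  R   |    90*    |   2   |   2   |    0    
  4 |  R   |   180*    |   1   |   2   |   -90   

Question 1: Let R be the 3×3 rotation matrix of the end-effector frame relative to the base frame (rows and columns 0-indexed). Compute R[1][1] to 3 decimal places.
-0.866

End-effector y-axis (col 1 of R) = (-0.0000,-0.8660,-0.5000)
R[1][1] = -0.8660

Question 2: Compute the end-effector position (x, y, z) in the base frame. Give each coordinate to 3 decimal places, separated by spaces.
after link 1: o_1 = (0.0000, 1.0000, 1.0000)
after link 2: o_2 = (-2.0000, 3.5000, -3.3301)
after link 3: o_3 = (-4.0000, 5.2321, -2.3301)
after link 4: o_4 = (-2.0000, 6.0981, -1.8301)

-2.000 6.098 -1.830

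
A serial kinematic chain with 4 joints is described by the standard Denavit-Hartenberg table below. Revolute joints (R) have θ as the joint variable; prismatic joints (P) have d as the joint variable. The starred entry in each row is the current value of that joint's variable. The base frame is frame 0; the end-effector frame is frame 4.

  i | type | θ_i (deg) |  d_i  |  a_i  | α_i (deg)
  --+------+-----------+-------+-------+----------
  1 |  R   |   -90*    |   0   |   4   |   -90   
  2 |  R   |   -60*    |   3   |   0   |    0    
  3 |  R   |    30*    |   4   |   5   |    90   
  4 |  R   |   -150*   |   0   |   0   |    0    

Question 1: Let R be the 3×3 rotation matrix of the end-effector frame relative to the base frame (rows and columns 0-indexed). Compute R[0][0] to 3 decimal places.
-0.500

End-effector x-axis (col 0 of R) = (-0.5000,0.7500,-0.4330)
R[0][0] = -0.5000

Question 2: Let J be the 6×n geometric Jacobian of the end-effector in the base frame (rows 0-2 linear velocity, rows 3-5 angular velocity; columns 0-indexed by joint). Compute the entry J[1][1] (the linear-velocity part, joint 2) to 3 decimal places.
axis z_1 = (1.0000,0.0000,0.0000); lever o_n−o_1 = (7.0000,-4.3301,2.5000)
cross product → J_v[:, 1] = (0.0000,-2.5000,-4.3301)
J_ω[:, 1] = z_1
entry J[1][1] = -2.5000

-2.500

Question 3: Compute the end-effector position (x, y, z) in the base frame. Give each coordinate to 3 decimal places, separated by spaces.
after link 1: o_1 = (0.0000, -4.0000, 0.0000)
after link 2: o_2 = (3.0000, -4.0000, 0.0000)
after link 3: o_3 = (7.0000, -8.3301, 2.5000)
after link 4: o_4 = (7.0000, -8.3301, 2.5000)

7.000 -8.330 2.500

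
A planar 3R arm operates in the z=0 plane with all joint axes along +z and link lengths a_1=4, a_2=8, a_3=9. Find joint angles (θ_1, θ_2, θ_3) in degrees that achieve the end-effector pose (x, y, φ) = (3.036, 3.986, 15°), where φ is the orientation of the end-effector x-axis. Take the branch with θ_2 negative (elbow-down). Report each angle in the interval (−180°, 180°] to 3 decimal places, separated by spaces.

-90.004 -134.994 -120.002

wrist centre = target − a_3·(cos φ, sin φ) = (-5.6573, 1.6566)
cos θ_2 = (34.7498−4²−8²)/(2·4·8) = -0.7070; θ_2 = -134.9941° (elbow-down)
β = atan2(1.6566,-5.6573) = 163.6785°; ψ = atan2(-5.6574,-1.6563) = -106.3179°
θ_1 = β − ψ = 269.9964°
θ_3 = φ − θ_1 − θ_2 = -120.0023° (wrapped to (-180°,180°])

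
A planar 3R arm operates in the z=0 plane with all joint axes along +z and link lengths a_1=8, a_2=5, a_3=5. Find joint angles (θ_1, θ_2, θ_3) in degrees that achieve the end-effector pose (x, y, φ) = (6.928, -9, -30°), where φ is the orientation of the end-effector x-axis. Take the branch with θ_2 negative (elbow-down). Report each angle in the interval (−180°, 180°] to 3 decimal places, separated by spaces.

-30.001 -120.001 120.002

wrist centre = target − a_3·(cos φ, sin φ) = (2.5979, -6.5000)
cos θ_2 = (48.9989−8²−5²)/(2·8·5) = -0.5000; θ_2 = -120.0009° (elbow-down)
β = atan2(-6.5000,2.5979) = -68.2148°; ψ = atan2(-4.3301,5.4999) = -38.2133°
θ_1 = β − ψ = -30.0015°
θ_3 = φ − θ_1 − θ_2 = 120.0023° (wrapped to (-180°,180°])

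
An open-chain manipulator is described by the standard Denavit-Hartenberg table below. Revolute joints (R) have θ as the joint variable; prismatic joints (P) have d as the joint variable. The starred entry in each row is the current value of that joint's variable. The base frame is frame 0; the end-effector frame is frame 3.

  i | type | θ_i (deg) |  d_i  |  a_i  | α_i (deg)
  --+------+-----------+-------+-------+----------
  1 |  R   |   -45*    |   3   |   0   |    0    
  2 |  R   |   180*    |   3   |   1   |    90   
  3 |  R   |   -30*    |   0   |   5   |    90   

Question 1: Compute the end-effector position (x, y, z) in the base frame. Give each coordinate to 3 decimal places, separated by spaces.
after link 1: o_1 = (0.0000, 0.0000, 3.0000)
after link 2: o_2 = (-0.7071, 0.7071, 6.0000)
after link 3: o_3 = (-3.7690, 3.7690, 3.5000)

-3.769 3.769 3.500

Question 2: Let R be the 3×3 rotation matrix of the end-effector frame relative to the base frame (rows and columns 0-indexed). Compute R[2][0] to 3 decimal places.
End-effector x-axis (col 0 of R) = (-0.6124,0.6124,-0.5000)
R[2][0] = -0.5000

-0.500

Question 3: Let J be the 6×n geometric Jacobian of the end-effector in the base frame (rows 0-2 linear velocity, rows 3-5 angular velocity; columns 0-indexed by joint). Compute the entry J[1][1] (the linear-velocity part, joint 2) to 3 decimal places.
-3.769

axis z_1 = (0.0000,0.0000,1.0000); lever o_n−o_1 = (-3.7690,3.7690,0.5000)
cross product → J_v[:, 1] = (-3.7690,-3.7690,0.0000)
J_ω[:, 1] = z_1
entry J[1][1] = -3.7690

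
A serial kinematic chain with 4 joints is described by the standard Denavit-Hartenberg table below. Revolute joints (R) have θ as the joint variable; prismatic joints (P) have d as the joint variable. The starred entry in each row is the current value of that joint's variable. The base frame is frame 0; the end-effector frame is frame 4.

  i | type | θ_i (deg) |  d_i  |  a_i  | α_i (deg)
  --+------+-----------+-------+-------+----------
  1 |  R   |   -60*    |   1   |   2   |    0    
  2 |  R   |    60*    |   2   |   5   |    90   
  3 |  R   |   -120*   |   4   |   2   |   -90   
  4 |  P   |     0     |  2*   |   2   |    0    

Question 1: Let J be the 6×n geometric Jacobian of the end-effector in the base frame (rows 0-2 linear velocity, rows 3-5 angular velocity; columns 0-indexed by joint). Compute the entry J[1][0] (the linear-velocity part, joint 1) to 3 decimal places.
5.732

axis z_0 = ẑ; lever o_n−o_0 = (5.7321,-5.7321,-1.4641)
cross product → J_v[:, 0] = (5.7321,5.7321,-0.0000)
J_ω[:, 0] = z_0
entry J[1][0] = 5.7321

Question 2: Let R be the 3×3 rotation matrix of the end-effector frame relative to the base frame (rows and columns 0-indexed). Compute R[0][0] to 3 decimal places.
-0.500

End-effector x-axis (col 0 of R) = (-0.5000,-0.0000,-0.8660)
R[0][0] = -0.5000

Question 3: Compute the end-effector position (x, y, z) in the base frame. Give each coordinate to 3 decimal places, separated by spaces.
5.732 -5.732 -1.464

after link 1: o_1 = (1.0000, -1.7321, 1.0000)
after link 2: o_2 = (6.0000, -1.7321, 3.0000)
after link 3: o_3 = (5.0000, -5.7321, 1.2679)
after link 4: o_4 = (5.7321, -5.7321, -1.4641)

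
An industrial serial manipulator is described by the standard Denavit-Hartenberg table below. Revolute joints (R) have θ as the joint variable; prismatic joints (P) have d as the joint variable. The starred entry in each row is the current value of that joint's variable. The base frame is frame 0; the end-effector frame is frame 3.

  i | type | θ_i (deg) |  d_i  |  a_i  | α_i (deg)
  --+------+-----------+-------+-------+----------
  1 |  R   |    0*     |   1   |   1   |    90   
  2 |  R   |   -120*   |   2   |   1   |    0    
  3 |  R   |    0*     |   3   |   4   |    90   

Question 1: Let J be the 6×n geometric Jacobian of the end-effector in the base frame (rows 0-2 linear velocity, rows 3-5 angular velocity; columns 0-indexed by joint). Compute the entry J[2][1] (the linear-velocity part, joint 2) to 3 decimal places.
axis z_1 = (0.0000,-1.0000,0.0000); lever o_n−o_1 = (-2.5000,-5.0000,-4.3301)
cross product → J_v[:, 1] = (4.3301,-0.0000,-2.5000)
J_ω[:, 1] = z_1
entry J[2][1] = -2.5000

-2.500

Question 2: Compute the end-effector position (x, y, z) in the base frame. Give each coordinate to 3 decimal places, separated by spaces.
after link 1: o_1 = (1.0000, 0.0000, 1.0000)
after link 2: o_2 = (0.5000, -2.0000, 0.1340)
after link 3: o_3 = (-1.5000, -5.0000, -3.3301)

-1.500 -5.000 -3.330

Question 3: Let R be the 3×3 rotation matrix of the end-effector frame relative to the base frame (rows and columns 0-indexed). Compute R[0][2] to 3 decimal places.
End-effector z-axis (col 2 of R) = (-0.8660,-0.0000,0.5000)
R[0][2] = -0.8660

-0.866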